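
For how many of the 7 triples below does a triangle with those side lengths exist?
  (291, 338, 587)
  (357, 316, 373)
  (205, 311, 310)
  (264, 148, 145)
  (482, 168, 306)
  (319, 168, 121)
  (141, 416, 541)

(291,338,587): 291+338 > 587 → valid
(316,357,373): 316+357 > 373 → valid
(205,310,311): 205+310 > 311 → valid
(145,148,264): 145+148 > 264 → valid
(168,306,482): 168+306 ≤ 482 → not valid
(121,168,319): 121+168 ≤ 319 → not valid
(141,416,541): 141+416 > 541 → valid
5 of the 7 triples form a triangle.

5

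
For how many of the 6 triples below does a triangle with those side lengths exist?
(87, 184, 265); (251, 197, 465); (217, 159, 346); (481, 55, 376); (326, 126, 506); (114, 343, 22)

(87,184,265): 87+184 > 265 → valid
(197,251,465): 197+251 ≤ 465 → not valid
(159,217,346): 159+217 > 346 → valid
(55,376,481): 55+376 ≤ 481 → not valid
(126,326,506): 126+326 ≤ 506 → not valid
(22,114,343): 22+114 ≤ 343 → not valid
2 of the 6 triples form a triangle.

2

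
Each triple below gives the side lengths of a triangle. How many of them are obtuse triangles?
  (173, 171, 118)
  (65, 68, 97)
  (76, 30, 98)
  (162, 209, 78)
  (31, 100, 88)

(173,171,118): 118²+171² = 43165 > 29929 = 173² → acute
(65,68,97): 65²+68² = 8849 < 9409 = 97² → obtuse
(76,30,98): 30²+76² = 6676 < 9604 = 98² → obtuse
(162,209,78): 78²+162² = 32328 < 43681 = 209² → obtuse
(31,100,88): 31²+88² = 8705 < 10000 = 100² → obtuse
4 of the 5 are obtuse.

4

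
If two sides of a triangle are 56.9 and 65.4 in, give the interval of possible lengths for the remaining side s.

8.5 < s < 122.3 (in)

By the triangle inequality, s must be less than 56.9 + 65.4 = 122.3 and greater than |56.9 − 65.4| = 8.5.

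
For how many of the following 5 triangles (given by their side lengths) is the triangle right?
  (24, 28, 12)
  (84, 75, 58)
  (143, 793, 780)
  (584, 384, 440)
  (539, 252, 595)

(24,28,12): 12²+24² = 720 < 784 = 28² → obtuse
(84,75,58): 58²+75² = 8989 > 7056 = 84² → acute
(143,793,780): 143²+780² = 628849 = 793² → right
(584,384,440): 384²+440² = 341056 = 584² → right
(539,252,595): 252²+539² = 354025 = 595² → right
3 of the 5 are right.

3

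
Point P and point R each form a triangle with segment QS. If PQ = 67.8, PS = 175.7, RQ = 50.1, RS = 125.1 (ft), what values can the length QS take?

107.9 < QS < 175.2

From triangle PQS: |67.8 − 175.7| < QS < 67.8 + 175.7, i.e. 107.9 < QS < 243.5.
From triangle RQS: 75.0 < QS < 175.2.
Both must hold, so QS lies in the intersection.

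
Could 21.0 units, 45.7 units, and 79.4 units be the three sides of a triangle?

The longest side is 79.4, but the other two sum to only 66.7.
66.7 < 79.4, so the triangle inequality fails.

No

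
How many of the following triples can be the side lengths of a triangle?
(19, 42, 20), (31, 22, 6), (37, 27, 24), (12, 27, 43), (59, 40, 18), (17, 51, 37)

2

(19,20,42): 19+20 ≤ 42 → not valid
(6,22,31): 6+22 ≤ 31 → not valid
(24,27,37): 24+27 > 37 → valid
(12,27,43): 12+27 ≤ 43 → not valid
(18,40,59): 18+40 ≤ 59 → not valid
(17,37,51): 17+37 > 51 → valid
2 of the 6 triples form a triangle.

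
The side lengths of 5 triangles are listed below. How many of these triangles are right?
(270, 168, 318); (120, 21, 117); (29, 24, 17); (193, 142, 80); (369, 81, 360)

(270,168,318): 168²+270² = 101124 = 318² → right
(120,21,117): 21²+117² = 14130 < 14400 = 120² → obtuse
(29,24,17): 17²+24² = 865 > 841 = 29² → acute
(193,142,80): 80²+142² = 26564 < 37249 = 193² → obtuse
(369,81,360): 81²+360² = 136161 = 369² → right
2 of the 5 are right.

2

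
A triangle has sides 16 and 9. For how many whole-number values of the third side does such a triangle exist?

The third side lies in the open interval (7, 25).
Integers from 8 to 24 inclusive: 24 − 8 + 1 = 17.

17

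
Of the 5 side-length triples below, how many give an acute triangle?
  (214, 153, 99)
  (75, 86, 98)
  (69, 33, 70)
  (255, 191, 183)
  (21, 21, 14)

4

(214,153,99): 99²+153² = 33210 < 45796 = 214² → obtuse
(75,86,98): 75²+86² = 13021 > 9604 = 98² → acute
(69,33,70): 33²+69² = 5850 > 4900 = 70² → acute
(255,191,183): 183²+191² = 69970 > 65025 = 255² → acute
(21,21,14): 14²+21² = 637 > 441 = 21² → acute
4 of the 5 are acute.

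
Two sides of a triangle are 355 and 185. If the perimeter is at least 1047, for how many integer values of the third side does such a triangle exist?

33

Triangle inequality: 170 < x < 540. Perimeter ≥ 1047 gives x ≥ 1047 − 355 − 185 = 507.
So 507 ≤ x < 540; integers 507 through 539: 33 values.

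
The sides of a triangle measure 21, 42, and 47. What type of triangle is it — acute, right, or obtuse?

obtuse

Compare the square of the longest side to the sum of squares of the other two: 21² + 42² = 2205 < 2209 = 47².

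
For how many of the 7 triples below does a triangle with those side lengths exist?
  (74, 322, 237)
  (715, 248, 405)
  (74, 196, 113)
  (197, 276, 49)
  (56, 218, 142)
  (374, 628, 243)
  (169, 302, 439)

1

(74,237,322): 74+237 ≤ 322 → not valid
(248,405,715): 248+405 ≤ 715 → not valid
(74,113,196): 74+113 ≤ 196 → not valid
(49,197,276): 49+197 ≤ 276 → not valid
(56,142,218): 56+142 ≤ 218 → not valid
(243,374,628): 243+374 ≤ 628 → not valid
(169,302,439): 169+302 > 439 → valid
1 of the 7 triples forms a triangle.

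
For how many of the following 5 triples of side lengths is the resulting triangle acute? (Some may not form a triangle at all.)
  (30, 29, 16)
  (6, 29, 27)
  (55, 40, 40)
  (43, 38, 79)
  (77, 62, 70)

3

(30,29,16): 16²+29² = 1097 > 900 = 30² → acute
(6,29,27): 6²+27² = 765 < 841 = 29² → obtuse
(55,40,40): 40²+40² = 3200 > 3025 = 55² → acute
(43,38,79): 38²+43² = 3293 < 6241 = 79² → obtuse
(77,62,70): 62²+70² = 8744 > 5929 = 77² → acute
3 of the 5 are acute.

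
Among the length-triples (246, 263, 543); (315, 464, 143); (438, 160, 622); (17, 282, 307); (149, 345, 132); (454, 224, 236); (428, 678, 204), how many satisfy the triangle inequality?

1

(246,263,543): 246+263 ≤ 543 → not valid
(143,315,464): 143+315 ≤ 464 → not valid
(160,438,622): 160+438 ≤ 622 → not valid
(17,282,307): 17+282 ≤ 307 → not valid
(132,149,345): 132+149 ≤ 345 → not valid
(224,236,454): 224+236 > 454 → valid
(204,428,678): 204+428 ≤ 678 → not valid
1 of the 7 triples forms a triangle.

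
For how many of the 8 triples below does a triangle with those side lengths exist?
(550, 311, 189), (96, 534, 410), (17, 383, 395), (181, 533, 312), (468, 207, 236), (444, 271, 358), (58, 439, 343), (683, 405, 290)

3

(189,311,550): 189+311 ≤ 550 → not valid
(96,410,534): 96+410 ≤ 534 → not valid
(17,383,395): 17+383 > 395 → valid
(181,312,533): 181+312 ≤ 533 → not valid
(207,236,468): 207+236 ≤ 468 → not valid
(271,358,444): 271+358 > 444 → valid
(58,343,439): 58+343 ≤ 439 → not valid
(290,405,683): 290+405 > 683 → valid
3 of the 8 triples form a triangle.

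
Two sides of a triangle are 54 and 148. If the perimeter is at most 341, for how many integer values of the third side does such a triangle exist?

45

Triangle inequality: 94 < x < 202. Perimeter ≤ 341 gives x ≤ 341 − 54 − 148 = 139.
So 94 < x ≤ 139; integers 95 through 139: 45 values.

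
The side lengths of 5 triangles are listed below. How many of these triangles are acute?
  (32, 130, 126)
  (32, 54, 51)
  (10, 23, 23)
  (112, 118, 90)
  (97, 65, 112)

4

(32,130,126): 32²+126² = 16900 = 130² → right
(32,54,51): 32²+51² = 3625 > 2916 = 54² → acute
(10,23,23): 10²+23² = 629 > 529 = 23² → acute
(112,118,90): 90²+112² = 20644 > 13924 = 118² → acute
(97,65,112): 65²+97² = 13634 > 12544 = 112² → acute
4 of the 5 are acute.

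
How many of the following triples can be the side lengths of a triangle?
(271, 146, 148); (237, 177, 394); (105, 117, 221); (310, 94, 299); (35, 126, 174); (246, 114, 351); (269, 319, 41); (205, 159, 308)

6

(146,148,271): 146+148 > 271 → valid
(177,237,394): 177+237 > 394 → valid
(105,117,221): 105+117 > 221 → valid
(94,299,310): 94+299 > 310 → valid
(35,126,174): 35+126 ≤ 174 → not valid
(114,246,351): 114+246 > 351 → valid
(41,269,319): 41+269 ≤ 319 → not valid
(159,205,308): 159+205 > 308 → valid
6 of the 8 triples form a triangle.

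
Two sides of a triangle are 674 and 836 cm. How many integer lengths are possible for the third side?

The third side lies in the open interval (162, 1510).
Integers from 163 to 1509 inclusive: 1509 − 163 + 1 = 1347.

1347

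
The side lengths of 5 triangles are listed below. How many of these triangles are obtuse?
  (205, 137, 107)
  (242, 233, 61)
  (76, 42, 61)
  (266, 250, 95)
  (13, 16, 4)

4

(205,137,107): 107²+137² = 30218 < 42025 = 205² → obtuse
(242,233,61): 61²+233² = 58010 < 58564 = 242² → obtuse
(76,42,61): 42²+61² = 5485 < 5776 = 76² → obtuse
(266,250,95): 95²+250² = 71525 > 70756 = 266² → acute
(13,16,4): 4²+13² = 185 < 256 = 16² → obtuse
4 of the 5 are obtuse.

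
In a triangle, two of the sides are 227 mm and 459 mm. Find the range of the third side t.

By the triangle inequality, t must be less than 227 + 459 = 686 and greater than |227 − 459| = 232.

232 < t < 686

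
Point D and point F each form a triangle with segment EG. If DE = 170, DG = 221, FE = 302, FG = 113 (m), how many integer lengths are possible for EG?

201

From triangle DEG: 51 < EG < 391.
From triangle FEG: 189 < EG < 415.
Intersection: 189 < EG < 391, so integers 190 through 390: 201 values.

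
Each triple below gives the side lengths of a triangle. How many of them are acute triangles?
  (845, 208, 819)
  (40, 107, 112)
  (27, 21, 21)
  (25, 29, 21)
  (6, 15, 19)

3

(845,208,819): 208²+819² = 714025 = 845² → right
(40,107,112): 40²+107² = 13049 > 12544 = 112² → acute
(27,21,21): 21²+21² = 882 > 729 = 27² → acute
(25,29,21): 21²+25² = 1066 > 841 = 29² → acute
(6,15,19): 6²+15² = 261 < 361 = 19² → obtuse
3 of the 5 are acute.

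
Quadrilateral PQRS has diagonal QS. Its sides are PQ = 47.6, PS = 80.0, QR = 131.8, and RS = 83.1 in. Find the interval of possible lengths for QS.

From triangle PQS: |47.6 − 80.0| < QS < 47.6 + 80.0, i.e. 32.4 < QS < 127.6.
From triangle RQS: 48.7 < QS < 214.9.
Both must hold, so QS lies in the intersection.

48.7 < QS < 127.6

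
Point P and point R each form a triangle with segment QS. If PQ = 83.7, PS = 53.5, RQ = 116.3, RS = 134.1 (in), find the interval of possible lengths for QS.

30.2 < QS < 137.2

From triangle PQS: |83.7 − 53.5| < QS < 83.7 + 53.5, i.e. 30.2 < QS < 137.2.
From triangle RQS: 17.8 < QS < 250.4.
Both must hold, so QS lies in the intersection.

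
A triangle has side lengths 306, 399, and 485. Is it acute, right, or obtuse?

Compare the square of the longest side to the sum of squares of the other two: 306² + 399² = 252837 > 235225 = 485².

acute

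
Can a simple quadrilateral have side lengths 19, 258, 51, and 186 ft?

For a quadrilateral, each side must be shorter than the sum of the others.
Here the longest side is 258, but the remaining 3 sides sum to only 256.

No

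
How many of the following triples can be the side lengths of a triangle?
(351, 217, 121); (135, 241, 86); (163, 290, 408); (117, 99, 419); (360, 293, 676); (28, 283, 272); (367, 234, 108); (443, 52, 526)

(121,217,351): 121+217 ≤ 351 → not valid
(86,135,241): 86+135 ≤ 241 → not valid
(163,290,408): 163+290 > 408 → valid
(99,117,419): 99+117 ≤ 419 → not valid
(293,360,676): 293+360 ≤ 676 → not valid
(28,272,283): 28+272 > 283 → valid
(108,234,367): 108+234 ≤ 367 → not valid
(52,443,526): 52+443 ≤ 526 → not valid
2 of the 8 triples form a triangle.

2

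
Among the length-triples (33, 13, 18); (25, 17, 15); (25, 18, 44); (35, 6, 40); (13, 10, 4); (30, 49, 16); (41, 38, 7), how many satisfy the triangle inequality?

(13,18,33): 13+18 ≤ 33 → not valid
(15,17,25): 15+17 > 25 → valid
(18,25,44): 18+25 ≤ 44 → not valid
(6,35,40): 6+35 > 40 → valid
(4,10,13): 4+10 > 13 → valid
(16,30,49): 16+30 ≤ 49 → not valid
(7,38,41): 7+38 > 41 → valid
4 of the 7 triples form a triangle.

4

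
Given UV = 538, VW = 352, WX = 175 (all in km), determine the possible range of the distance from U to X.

The maximum is all hops collinear in one direction: 538 + 352 + 175 = 1065.
The longest hop is 538; the others sum to 527. Folding the others back against it leaves at least 538 − 527 = 11.

11 ≤ UX ≤ 1065 km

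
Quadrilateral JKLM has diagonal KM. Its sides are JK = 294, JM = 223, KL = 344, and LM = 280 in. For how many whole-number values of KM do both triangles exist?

From triangle JKM: 71 < KM < 517.
From triangle LKM: 64 < KM < 624.
Intersection: 71 < KM < 517, so integers 72 through 516: 445 values.

445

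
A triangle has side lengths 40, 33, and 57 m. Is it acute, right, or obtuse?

obtuse

Compare the square of the longest side to the sum of squares of the other two: 33² + 40² = 2689 < 3249 = 57².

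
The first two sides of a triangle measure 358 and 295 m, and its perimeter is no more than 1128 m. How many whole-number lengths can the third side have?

Triangle inequality: 63 < x < 653. Perimeter ≤ 1128 gives x ≤ 1128 − 358 − 295 = 475.
So 63 < x ≤ 475; integers 64 through 475: 412 values.

412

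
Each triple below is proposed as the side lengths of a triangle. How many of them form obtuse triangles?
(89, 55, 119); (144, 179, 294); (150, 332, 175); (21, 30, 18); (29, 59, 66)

4

(89,55,119): 55²+89² = 10946 < 14161 = 119² → obtuse
(144,179,294): 144²+179² = 52777 < 86436 = 294² → obtuse
(150,332,175): 150+175 ≤ 332, not a triangle
(21,30,18): 18²+21² = 765 < 900 = 30² → obtuse
(29,59,66): 29²+59² = 4322 < 4356 = 66² → obtuse
4 of the 5 are obtuse.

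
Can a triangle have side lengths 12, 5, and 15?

Yes

The longest side is 15, and the other two sum to 17.
Since 17 > 15, the triangle inequality holds.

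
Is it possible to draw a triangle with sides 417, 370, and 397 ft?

The longest side is 417, and the other two sum to 767.
Since 767 > 417, the triangle inequality holds.

Yes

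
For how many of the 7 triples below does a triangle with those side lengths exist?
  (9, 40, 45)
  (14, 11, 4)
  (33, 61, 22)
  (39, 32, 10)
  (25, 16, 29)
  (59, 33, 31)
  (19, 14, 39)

5

(9,40,45): 9+40 > 45 → valid
(4,11,14): 4+11 > 14 → valid
(22,33,61): 22+33 ≤ 61 → not valid
(10,32,39): 10+32 > 39 → valid
(16,25,29): 16+25 > 29 → valid
(31,33,59): 31+33 > 59 → valid
(14,19,39): 14+19 ≤ 39 → not valid
5 of the 7 triples form a triangle.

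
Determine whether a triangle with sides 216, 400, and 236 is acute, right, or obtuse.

Compare the square of the longest side to the sum of squares of the other two: 216² + 236² = 102352 < 160000 = 400².

obtuse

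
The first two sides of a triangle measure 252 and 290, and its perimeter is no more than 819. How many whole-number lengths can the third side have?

Triangle inequality: 38 < x < 542. Perimeter ≤ 819 gives x ≤ 819 − 252 − 290 = 277.
So 38 < x ≤ 277; integers 39 through 277: 239 values.

239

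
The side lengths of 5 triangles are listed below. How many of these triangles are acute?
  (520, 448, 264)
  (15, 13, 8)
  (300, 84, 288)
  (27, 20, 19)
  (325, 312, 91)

2

(520,448,264): 264²+448² = 270400 = 520² → right
(15,13,8): 8²+13² = 233 > 225 = 15² → acute
(300,84,288): 84²+288² = 90000 = 300² → right
(27,20,19): 19²+20² = 761 > 729 = 27² → acute
(325,312,91): 91²+312² = 105625 = 325² → right
2 of the 5 are acute.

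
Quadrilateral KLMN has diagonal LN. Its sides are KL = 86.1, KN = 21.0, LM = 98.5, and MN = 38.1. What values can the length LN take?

From triangle KLN: |86.1 − 21.0| < LN < 86.1 + 21.0, i.e. 65.1 < LN < 107.1.
From triangle MLN: 60.4 < LN < 136.6.
Both must hold, so LN lies in the intersection.

65.1 < LN < 107.1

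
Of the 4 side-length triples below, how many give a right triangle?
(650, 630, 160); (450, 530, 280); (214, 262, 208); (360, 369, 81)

(650,630,160): 160²+630² = 422500 = 650² → right
(450,530,280): 280²+450² = 280900 = 530² → right
(214,262,208): 208²+214² = 89060 > 68644 = 262² → acute
(360,369,81): 81²+360² = 136161 = 369² → right
3 of the 4 are right.

3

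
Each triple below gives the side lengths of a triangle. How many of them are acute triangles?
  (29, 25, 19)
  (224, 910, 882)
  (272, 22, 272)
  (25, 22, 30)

3

(29,25,19): 19²+25² = 986 > 841 = 29² → acute
(224,910,882): 224²+882² = 828100 = 910² → right
(272,22,272): 22²+272² = 74468 > 73984 = 272² → acute
(25,22,30): 22²+25² = 1109 > 900 = 30² → acute
3 of the 4 are acute.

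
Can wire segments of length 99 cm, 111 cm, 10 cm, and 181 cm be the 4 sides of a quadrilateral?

Yes

A quadrilateral exists iff every side is shorter than the sum of the others — equivalently, the longest side is less than the sum of the rest.
Longest side 181 < 220 (sum of the remaining 3), so yes.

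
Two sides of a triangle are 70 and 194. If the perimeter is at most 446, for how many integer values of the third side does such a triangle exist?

Triangle inequality: 124 < x < 264. Perimeter ≤ 446 gives x ≤ 446 − 70 − 194 = 182.
So 124 < x ≤ 182; integers 125 through 182: 58 values.

58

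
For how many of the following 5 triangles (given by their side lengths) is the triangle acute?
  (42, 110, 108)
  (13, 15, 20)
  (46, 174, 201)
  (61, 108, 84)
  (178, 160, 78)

(42,110,108): 42²+108² = 13428 > 12100 = 110² → acute
(13,15,20): 13²+15² = 394 < 400 = 20² → obtuse
(46,174,201): 46²+174² = 32392 < 40401 = 201² → obtuse
(61,108,84): 61²+84² = 10777 < 11664 = 108² → obtuse
(178,160,78): 78²+160² = 31684 = 178² → right
1 of the 5 is acute.

1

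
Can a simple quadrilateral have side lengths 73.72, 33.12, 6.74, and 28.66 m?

For a quadrilateral, each side must be shorter than the sum of the others.
Here the longest side is 73.72, but the remaining 3 sides sum to only 68.52.

No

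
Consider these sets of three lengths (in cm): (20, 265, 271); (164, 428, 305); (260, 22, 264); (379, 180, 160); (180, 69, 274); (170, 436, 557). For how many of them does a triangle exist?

(20,265,271): 20+265 > 271 → valid
(164,305,428): 164+305 > 428 → valid
(22,260,264): 22+260 > 264 → valid
(160,180,379): 160+180 ≤ 379 → not valid
(69,180,274): 69+180 ≤ 274 → not valid
(170,436,557): 170+436 > 557 → valid
4 of the 6 triples form a triangle.

4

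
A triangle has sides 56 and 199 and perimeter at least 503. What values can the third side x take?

Triangle inequality alone gives 143 < x < 255.
The perimeter condition gives x ≥ 503 − 56 − 199 = 248.
Intersecting the two: 248 ≤ x < 255.

248 ≤ x < 255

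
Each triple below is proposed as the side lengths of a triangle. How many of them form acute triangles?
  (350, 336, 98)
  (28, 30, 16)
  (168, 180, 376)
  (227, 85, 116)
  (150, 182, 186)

(350,336,98): 98²+336² = 122500 = 350² → right
(28,30,16): 16²+28² = 1040 > 900 = 30² → acute
(168,180,376): 168+180 ≤ 376, not a triangle
(227,85,116): 85+116 ≤ 227, not a triangle
(150,182,186): 150²+182² = 55624 > 34596 = 186² → acute
2 of the 5 are acute.

2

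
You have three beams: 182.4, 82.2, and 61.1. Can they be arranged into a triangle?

The longest side is 182.4, but the other two sum to only 143.3.
143.3 < 182.4, so the triangle inequality fails.

No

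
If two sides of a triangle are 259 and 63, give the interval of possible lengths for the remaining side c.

By the triangle inequality, c must be less than 259 + 63 = 322 and greater than |259 − 63| = 196.

196 < c < 322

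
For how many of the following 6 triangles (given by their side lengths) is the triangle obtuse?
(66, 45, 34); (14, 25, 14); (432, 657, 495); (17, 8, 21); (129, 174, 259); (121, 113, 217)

5

(66,45,34): 34²+45² = 3181 < 4356 = 66² → obtuse
(14,25,14): 14²+14² = 392 < 625 = 25² → obtuse
(432,657,495): 432²+495² = 431649 = 657² → right
(17,8,21): 8²+17² = 353 < 441 = 21² → obtuse
(129,174,259): 129²+174² = 46917 < 67081 = 259² → obtuse
(121,113,217): 113²+121² = 27410 < 47089 = 217² → obtuse
5 of the 6 are obtuse.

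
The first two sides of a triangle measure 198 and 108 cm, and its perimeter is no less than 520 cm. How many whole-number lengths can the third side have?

92

Triangle inequality: 90 < x < 306. Perimeter ≥ 520 gives x ≥ 520 − 198 − 108 = 214.
So 214 ≤ x < 306; integers 214 through 305: 92 values.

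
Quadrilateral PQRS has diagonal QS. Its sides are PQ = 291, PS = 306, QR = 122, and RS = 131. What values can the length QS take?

From triangle PQS: |291 − 306| < QS < 291 + 306, i.e. 15 < QS < 597.
From triangle RQS: 9 < QS < 253.
Both must hold, so QS lies in the intersection.

15 < QS < 253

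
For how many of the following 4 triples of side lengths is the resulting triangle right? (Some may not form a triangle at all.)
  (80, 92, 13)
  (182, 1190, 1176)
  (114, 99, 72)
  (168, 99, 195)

2

(80,92,13): 13²+80² = 6569 < 8464 = 92² → obtuse
(182,1190,1176): 182²+1176² = 1416100 = 1190² → right
(114,99,72): 72²+99² = 14985 > 12996 = 114² → acute
(168,99,195): 99²+168² = 38025 = 195² → right
2 of the 4 are right.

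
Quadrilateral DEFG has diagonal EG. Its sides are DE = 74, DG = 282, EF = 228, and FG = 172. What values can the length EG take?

208 < EG < 356

From triangle DEG: |74 − 282| < EG < 74 + 282, i.e. 208 < EG < 356.
From triangle FEG: 56 < EG < 400.
Both must hold, so EG lies in the intersection.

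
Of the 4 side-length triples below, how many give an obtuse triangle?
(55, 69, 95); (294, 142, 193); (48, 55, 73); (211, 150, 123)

(55,69,95): 55²+69² = 7786 < 9025 = 95² → obtuse
(294,142,193): 142²+193² = 57413 < 86436 = 294² → obtuse
(48,55,73): 48²+55² = 5329 = 73² → right
(211,150,123): 123²+150² = 37629 < 44521 = 211² → obtuse
3 of the 4 are obtuse.

3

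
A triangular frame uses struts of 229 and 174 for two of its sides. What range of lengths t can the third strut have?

55 < t < 403

By the triangle inequality, t must be less than 229 + 174 = 403 and greater than |229 − 174| = 55.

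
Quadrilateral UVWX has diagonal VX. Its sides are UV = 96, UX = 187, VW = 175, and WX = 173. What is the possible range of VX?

From triangle UVX: |96 − 187| < VX < 96 + 187, i.e. 91 < VX < 283.
From triangle WVX: 2 < VX < 348.
Both must hold, so VX lies in the intersection.

91 < VX < 283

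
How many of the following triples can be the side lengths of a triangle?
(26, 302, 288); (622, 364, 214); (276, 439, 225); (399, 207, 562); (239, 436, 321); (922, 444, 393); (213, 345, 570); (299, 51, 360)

4

(26,288,302): 26+288 > 302 → valid
(214,364,622): 214+364 ≤ 622 → not valid
(225,276,439): 225+276 > 439 → valid
(207,399,562): 207+399 > 562 → valid
(239,321,436): 239+321 > 436 → valid
(393,444,922): 393+444 ≤ 922 → not valid
(213,345,570): 213+345 ≤ 570 → not valid
(51,299,360): 51+299 ≤ 360 → not valid
4 of the 8 triples form a triangle.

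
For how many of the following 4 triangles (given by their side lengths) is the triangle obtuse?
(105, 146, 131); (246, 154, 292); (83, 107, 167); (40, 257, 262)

(105,146,131): 105²+131² = 28186 > 21316 = 146² → acute
(246,154,292): 154²+246² = 84232 < 85264 = 292² → obtuse
(83,107,167): 83²+107² = 18338 < 27889 = 167² → obtuse
(40,257,262): 40²+257² = 67649 < 68644 = 262² → obtuse
3 of the 4 are obtuse.

3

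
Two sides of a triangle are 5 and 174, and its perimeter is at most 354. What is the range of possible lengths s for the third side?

Triangle inequality alone gives 169 < s < 179.
The perimeter condition gives s ≤ 354 − 5 − 174 = 175.
Intersecting the two: 169 < s ≤ 175.

169 < s ≤ 175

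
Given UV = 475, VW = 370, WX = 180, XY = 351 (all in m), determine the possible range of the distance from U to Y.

The maximum is all hops collinear in one direction: 475 + 370 + 180 + 351 = 1376.
The longest hop is 475; the others sum to 901. Since 475 ≤ 901, the path can fold back on itself completely, so the minimum distance is 0.

0 ≤ UY ≤ 1376 m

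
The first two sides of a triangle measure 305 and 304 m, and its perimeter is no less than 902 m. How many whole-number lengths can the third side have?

Triangle inequality: 1 < x < 609. Perimeter ≥ 902 gives x ≥ 902 − 305 − 304 = 293.
So 293 ≤ x < 609; integers 293 through 608: 316 values.

316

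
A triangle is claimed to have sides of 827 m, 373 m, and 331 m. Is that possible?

The longest side is 827, but the other two sum to only 704.
704 < 827, so the triangle inequality fails.

No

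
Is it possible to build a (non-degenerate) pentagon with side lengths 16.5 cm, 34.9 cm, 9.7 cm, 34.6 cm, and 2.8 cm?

Yes

A pentagon exists iff every side is shorter than the sum of the others — equivalently, the longest side is less than the sum of the rest.
Longest side 34.9 < 63.6 (sum of the remaining 4), so yes.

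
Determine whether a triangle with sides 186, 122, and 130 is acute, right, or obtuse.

Compare the square of the longest side to the sum of squares of the other two: 122² + 130² = 31784 < 34596 = 186².

obtuse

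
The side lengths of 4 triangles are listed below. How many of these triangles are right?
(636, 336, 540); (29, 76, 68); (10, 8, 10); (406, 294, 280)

2

(636,336,540): 336²+540² = 404496 = 636² → right
(29,76,68): 29²+68² = 5465 < 5776 = 76² → obtuse
(10,8,10): 8²+10² = 164 > 100 = 10² → acute
(406,294,280): 280²+294² = 164836 = 406² → right
2 of the 4 are right.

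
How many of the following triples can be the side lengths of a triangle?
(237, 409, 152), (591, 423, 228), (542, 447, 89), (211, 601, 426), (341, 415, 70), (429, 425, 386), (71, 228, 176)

4

(152,237,409): 152+237 ≤ 409 → not valid
(228,423,591): 228+423 > 591 → valid
(89,447,542): 89+447 ≤ 542 → not valid
(211,426,601): 211+426 > 601 → valid
(70,341,415): 70+341 ≤ 415 → not valid
(386,425,429): 386+425 > 429 → valid
(71,176,228): 71+176 > 228 → valid
4 of the 7 triples form a triangle.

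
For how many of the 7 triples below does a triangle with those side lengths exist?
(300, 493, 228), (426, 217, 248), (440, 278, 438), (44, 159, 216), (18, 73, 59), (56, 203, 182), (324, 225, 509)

6

(228,300,493): 228+300 > 493 → valid
(217,248,426): 217+248 > 426 → valid
(278,438,440): 278+438 > 440 → valid
(44,159,216): 44+159 ≤ 216 → not valid
(18,59,73): 18+59 > 73 → valid
(56,182,203): 56+182 > 203 → valid
(225,324,509): 225+324 > 509 → valid
6 of the 7 triples form a triangle.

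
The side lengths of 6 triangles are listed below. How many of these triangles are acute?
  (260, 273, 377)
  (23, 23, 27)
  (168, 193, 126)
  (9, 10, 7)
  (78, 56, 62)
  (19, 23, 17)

5

(260,273,377): 260²+273² = 142129 = 377² → right
(23,23,27): 23²+23² = 1058 > 729 = 27² → acute
(168,193,126): 126²+168² = 44100 > 37249 = 193² → acute
(9,10,7): 7²+9² = 130 > 100 = 10² → acute
(78,56,62): 56²+62² = 6980 > 6084 = 78² → acute
(19,23,17): 17²+19² = 650 > 529 = 23² → acute
5 of the 6 are acute.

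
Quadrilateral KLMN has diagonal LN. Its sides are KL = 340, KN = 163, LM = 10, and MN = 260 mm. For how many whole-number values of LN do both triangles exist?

From triangle KLN: 177 < LN < 503.
From triangle MLN: 250 < LN < 270.
Intersection: 250 < LN < 270, so integers 251 through 269: 19 values.

19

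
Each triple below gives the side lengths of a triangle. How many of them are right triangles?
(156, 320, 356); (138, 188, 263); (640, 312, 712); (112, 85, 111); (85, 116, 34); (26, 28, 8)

(156,320,356): 156²+320² = 126736 = 356² → right
(138,188,263): 138²+188² = 54388 < 69169 = 263² → obtuse
(640,312,712): 312²+640² = 506944 = 712² → right
(112,85,111): 85²+111² = 19546 > 12544 = 112² → acute
(85,116,34): 34²+85² = 8381 < 13456 = 116² → obtuse
(26,28,8): 8²+26² = 740 < 784 = 28² → obtuse
2 of the 6 are right.

2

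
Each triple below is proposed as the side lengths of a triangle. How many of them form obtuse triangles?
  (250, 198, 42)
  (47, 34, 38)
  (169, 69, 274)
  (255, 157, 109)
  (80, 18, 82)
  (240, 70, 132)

1

(250,198,42): 42+198 ≤ 250, not a triangle
(47,34,38): 34²+38² = 2600 > 2209 = 47² → acute
(169,69,274): 69+169 ≤ 274, not a triangle
(255,157,109): 109²+157² = 36530 < 65025 = 255² → obtuse
(80,18,82): 18²+80² = 6724 = 82² → right
(240,70,132): 70+132 ≤ 240, not a triangle
1 of the 6 is obtuse.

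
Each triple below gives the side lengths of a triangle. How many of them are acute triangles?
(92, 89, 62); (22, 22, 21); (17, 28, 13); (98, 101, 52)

3

(92,89,62): 62²+89² = 11765 > 8464 = 92² → acute
(22,22,21): 21²+22² = 925 > 484 = 22² → acute
(17,28,13): 13²+17² = 458 < 784 = 28² → obtuse
(98,101,52): 52²+98² = 12308 > 10201 = 101² → acute
3 of the 4 are acute.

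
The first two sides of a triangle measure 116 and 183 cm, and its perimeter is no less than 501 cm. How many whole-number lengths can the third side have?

97

Triangle inequality: 67 < x < 299. Perimeter ≥ 501 gives x ≥ 501 − 116 − 183 = 202.
So 202 ≤ x < 299; integers 202 through 298: 97 values.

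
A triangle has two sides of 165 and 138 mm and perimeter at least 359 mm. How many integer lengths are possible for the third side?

247

Triangle inequality: 27 < x < 303. Perimeter ≥ 359 gives x ≥ 359 − 165 − 138 = 56.
So 56 ≤ x < 303; integers 56 through 302: 247 values.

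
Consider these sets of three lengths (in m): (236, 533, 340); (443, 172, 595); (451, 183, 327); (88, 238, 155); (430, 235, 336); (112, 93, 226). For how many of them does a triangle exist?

5

(236,340,533): 236+340 > 533 → valid
(172,443,595): 172+443 > 595 → valid
(183,327,451): 183+327 > 451 → valid
(88,155,238): 88+155 > 238 → valid
(235,336,430): 235+336 > 430 → valid
(93,112,226): 93+112 ≤ 226 → not valid
5 of the 6 triples form a triangle.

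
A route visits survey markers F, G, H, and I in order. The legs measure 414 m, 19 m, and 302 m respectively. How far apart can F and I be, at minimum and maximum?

93 ≤ FI ≤ 735 m

The maximum is all hops collinear in one direction: 414 + 19 + 302 = 735.
The longest hop is 414; the others sum to 321. Folding the others back against it leaves at least 414 − 321 = 93.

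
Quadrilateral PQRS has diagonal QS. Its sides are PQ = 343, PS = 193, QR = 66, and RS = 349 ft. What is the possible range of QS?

From triangle PQS: |343 − 193| < QS < 343 + 193, i.e. 150 < QS < 536.
From triangle RQS: 283 < QS < 415.
Both must hold, so QS lies in the intersection.

283 < QS < 415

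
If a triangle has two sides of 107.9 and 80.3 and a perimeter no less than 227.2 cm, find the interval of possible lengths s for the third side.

39.0 ≤ s < 188.2

Triangle inequality alone gives 27.6 < s < 188.2.
The perimeter condition gives s ≥ 227.2 − 107.9 − 80.3 = 39.0.
Intersecting the two: 39.0 ≤ s < 188.2.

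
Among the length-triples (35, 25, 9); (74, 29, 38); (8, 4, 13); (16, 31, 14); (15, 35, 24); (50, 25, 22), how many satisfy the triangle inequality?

1

(9,25,35): 9+25 ≤ 35 → not valid
(29,38,74): 29+38 ≤ 74 → not valid
(4,8,13): 4+8 ≤ 13 → not valid
(14,16,31): 14+16 ≤ 31 → not valid
(15,24,35): 15+24 > 35 → valid
(22,25,50): 22+25 ≤ 50 → not valid
1 of the 6 triples forms a triangle.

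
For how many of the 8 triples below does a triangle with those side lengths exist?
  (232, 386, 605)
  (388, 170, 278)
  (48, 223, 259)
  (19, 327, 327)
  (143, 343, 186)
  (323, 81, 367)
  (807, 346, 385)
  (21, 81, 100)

6

(232,386,605): 232+386 > 605 → valid
(170,278,388): 170+278 > 388 → valid
(48,223,259): 48+223 > 259 → valid
(19,327,327): 19+327 > 327 → valid
(143,186,343): 143+186 ≤ 343 → not valid
(81,323,367): 81+323 > 367 → valid
(346,385,807): 346+385 ≤ 807 → not valid
(21,81,100): 21+81 > 100 → valid
6 of the 8 triples form a triangle.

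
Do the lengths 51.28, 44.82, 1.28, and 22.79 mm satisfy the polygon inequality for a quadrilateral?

Yes

A quadrilateral exists iff every side is shorter than the sum of the others — equivalently, the longest side is less than the sum of the rest.
Longest side 51.28 < 68.89 (sum of the remaining 3), so yes.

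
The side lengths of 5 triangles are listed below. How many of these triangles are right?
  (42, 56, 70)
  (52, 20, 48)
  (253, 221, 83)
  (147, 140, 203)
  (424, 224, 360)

4

(42,56,70): 42²+56² = 4900 = 70² → right
(52,20,48): 20²+48² = 2704 = 52² → right
(253,221,83): 83²+221² = 55730 < 64009 = 253² → obtuse
(147,140,203): 140²+147² = 41209 = 203² → right
(424,224,360): 224²+360² = 179776 = 424² → right
4 of the 5 are right.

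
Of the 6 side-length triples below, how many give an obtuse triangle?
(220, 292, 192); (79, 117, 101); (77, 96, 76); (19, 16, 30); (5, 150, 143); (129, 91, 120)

(220,292,192): 192²+220² = 85264 = 292² → right
(79,117,101): 79²+101² = 16442 > 13689 = 117² → acute
(77,96,76): 76²+77² = 11705 > 9216 = 96² → acute
(19,16,30): 16²+19² = 617 < 900 = 30² → obtuse
(5,150,143): 5+143 ≤ 150, not a triangle
(129,91,120): 91²+120² = 22681 > 16641 = 129² → acute
1 of the 6 is obtuse.

1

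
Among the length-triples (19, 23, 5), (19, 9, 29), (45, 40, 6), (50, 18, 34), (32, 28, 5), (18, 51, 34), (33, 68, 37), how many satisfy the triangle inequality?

(5,19,23): 5+19 > 23 → valid
(9,19,29): 9+19 ≤ 29 → not valid
(6,40,45): 6+40 > 45 → valid
(18,34,50): 18+34 > 50 → valid
(5,28,32): 5+28 > 32 → valid
(18,34,51): 18+34 > 51 → valid
(33,37,68): 33+37 > 68 → valid
6 of the 7 triples form a triangle.

6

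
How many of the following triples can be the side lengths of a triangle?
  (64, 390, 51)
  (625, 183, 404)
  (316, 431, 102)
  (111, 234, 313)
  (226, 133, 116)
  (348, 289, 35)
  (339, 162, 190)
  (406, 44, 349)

(51,64,390): 51+64 ≤ 390 → not valid
(183,404,625): 183+404 ≤ 625 → not valid
(102,316,431): 102+316 ≤ 431 → not valid
(111,234,313): 111+234 > 313 → valid
(116,133,226): 116+133 > 226 → valid
(35,289,348): 35+289 ≤ 348 → not valid
(162,190,339): 162+190 > 339 → valid
(44,349,406): 44+349 ≤ 406 → not valid
3 of the 8 triples form a triangle.

3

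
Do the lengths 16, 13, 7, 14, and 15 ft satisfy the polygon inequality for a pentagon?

A pentagon exists iff every side is shorter than the sum of the others — equivalently, the longest side is less than the sum of the rest.
Longest side 16 < 49 (sum of the remaining 4), so yes.

Yes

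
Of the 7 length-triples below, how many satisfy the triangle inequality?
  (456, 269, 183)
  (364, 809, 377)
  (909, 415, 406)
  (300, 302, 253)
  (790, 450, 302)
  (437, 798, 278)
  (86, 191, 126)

(183,269,456): 183+269 ≤ 456 → not valid
(364,377,809): 364+377 ≤ 809 → not valid
(406,415,909): 406+415 ≤ 909 → not valid
(253,300,302): 253+300 > 302 → valid
(302,450,790): 302+450 ≤ 790 → not valid
(278,437,798): 278+437 ≤ 798 → not valid
(86,126,191): 86+126 > 191 → valid
2 of the 7 triples form a triangle.

2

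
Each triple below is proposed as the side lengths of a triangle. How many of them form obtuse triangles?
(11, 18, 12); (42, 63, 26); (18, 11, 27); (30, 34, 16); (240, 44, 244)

(11,18,12): 11²+12² = 265 < 324 = 18² → obtuse
(42,63,26): 26²+42² = 2440 < 3969 = 63² → obtuse
(18,11,27): 11²+18² = 445 < 729 = 27² → obtuse
(30,34,16): 16²+30² = 1156 = 34² → right
(240,44,244): 44²+240² = 59536 = 244² → right
3 of the 5 are obtuse.

3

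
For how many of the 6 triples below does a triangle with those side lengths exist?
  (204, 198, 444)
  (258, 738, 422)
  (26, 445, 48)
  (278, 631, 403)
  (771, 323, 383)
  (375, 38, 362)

(198,204,444): 198+204 ≤ 444 → not valid
(258,422,738): 258+422 ≤ 738 → not valid
(26,48,445): 26+48 ≤ 445 → not valid
(278,403,631): 278+403 > 631 → valid
(323,383,771): 323+383 ≤ 771 → not valid
(38,362,375): 38+362 > 375 → valid
2 of the 6 triples form a triangle.

2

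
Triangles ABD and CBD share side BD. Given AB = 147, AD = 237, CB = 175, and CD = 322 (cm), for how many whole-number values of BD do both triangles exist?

From triangle ABD: 90 < BD < 384.
From triangle CBD: 147 < BD < 497.
Intersection: 147 < BD < 384, so integers 148 through 383: 236 values.

236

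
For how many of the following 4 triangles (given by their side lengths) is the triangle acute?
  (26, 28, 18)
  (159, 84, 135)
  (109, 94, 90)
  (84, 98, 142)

(26,28,18): 18²+26² = 1000 > 784 = 28² → acute
(159,84,135): 84²+135² = 25281 = 159² → right
(109,94,90): 90²+94² = 16936 > 11881 = 109² → acute
(84,98,142): 84²+98² = 16660 < 20164 = 142² → obtuse
2 of the 4 are acute.

2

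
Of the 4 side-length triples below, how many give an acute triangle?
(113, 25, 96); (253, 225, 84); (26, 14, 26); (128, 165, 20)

(113,25,96): 25²+96² = 9841 < 12769 = 113² → obtuse
(253,225,84): 84²+225² = 57681 < 64009 = 253² → obtuse
(26,14,26): 14²+26² = 872 > 676 = 26² → acute
(128,165,20): 20+128 ≤ 165, not a triangle
1 of the 4 is acute.

1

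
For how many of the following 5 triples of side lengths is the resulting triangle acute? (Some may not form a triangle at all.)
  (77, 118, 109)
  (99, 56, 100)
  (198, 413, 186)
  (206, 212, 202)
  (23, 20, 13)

4

(77,118,109): 77²+109² = 17810 > 13924 = 118² → acute
(99,56,100): 56²+99² = 12937 > 10000 = 100² → acute
(198,413,186): 186+198 ≤ 413, not a triangle
(206,212,202): 202²+206² = 83240 > 44944 = 212² → acute
(23,20,13): 13²+20² = 569 > 529 = 23² → acute
4 of the 5 are acute.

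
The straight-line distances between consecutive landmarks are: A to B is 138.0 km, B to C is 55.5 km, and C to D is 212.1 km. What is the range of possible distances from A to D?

18.6 ≤ AD ≤ 405.6 km

The maximum is all hops collinear in one direction: 138.0 + 55.5 + 212.1 = 405.6.
The longest hop is 212.1; the others sum to 193.5. Folding the others back against it leaves at least 212.1 − 193.5 = 18.6.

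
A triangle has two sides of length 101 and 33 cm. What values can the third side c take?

68 < c < 134

By the triangle inequality, c must be less than 101 + 33 = 134 and greater than |101 − 33| = 68.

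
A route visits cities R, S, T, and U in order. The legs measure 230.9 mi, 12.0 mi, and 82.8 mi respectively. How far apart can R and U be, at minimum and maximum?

136.1 ≤ RU ≤ 325.7 mi

The maximum is all hops collinear in one direction: 230.9 + 12.0 + 82.8 = 325.7.
The longest hop is 230.9; the others sum to 94.8. Folding the others back against it leaves at least 230.9 − 94.8 = 136.1.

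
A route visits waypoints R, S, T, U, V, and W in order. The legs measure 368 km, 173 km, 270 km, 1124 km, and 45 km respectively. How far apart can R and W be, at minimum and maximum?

The maximum is all hops collinear in one direction: 368 + 173 + 270 + 1124 + 45 = 1980.
The longest hop is 1124; the others sum to 856. Folding the others back against it leaves at least 1124 − 856 = 268.

268 ≤ RW ≤ 1980 km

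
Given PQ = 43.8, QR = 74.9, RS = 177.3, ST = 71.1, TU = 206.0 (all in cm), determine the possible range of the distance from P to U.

0 ≤ PU ≤ 573.1 cm

The maximum is all hops collinear in one direction: 43.8 + 74.9 + 177.3 + 71.1 + 206.0 = 573.1.
The longest hop is 206.0; the others sum to 367.1. Since 206.0 ≤ 367.1, the path can fold back on itself completely, so the minimum distance is 0.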